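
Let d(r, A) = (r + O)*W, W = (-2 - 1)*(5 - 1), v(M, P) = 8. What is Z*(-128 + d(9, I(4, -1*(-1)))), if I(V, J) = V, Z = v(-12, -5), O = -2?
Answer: -1696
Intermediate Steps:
W = -12 (W = -3*4 = -12)
Z = 8
d(r, A) = 24 - 12*r (d(r, A) = (r - 2)*(-12) = (-2 + r)*(-12) = 24 - 12*r)
Z*(-128 + d(9, I(4, -1*(-1)))) = 8*(-128 + (24 - 12*9)) = 8*(-128 + (24 - 108)) = 8*(-128 - 84) = 8*(-212) = -1696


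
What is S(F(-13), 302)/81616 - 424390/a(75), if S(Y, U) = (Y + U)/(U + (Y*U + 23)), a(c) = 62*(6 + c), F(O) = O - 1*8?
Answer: -3361466388601/39777761232 ≈ -84.506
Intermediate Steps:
F(O) = -8 + O (F(O) = O - 8 = -8 + O)
a(c) = 372 + 62*c
S(Y, U) = (U + Y)/(23 + U + U*Y) (S(Y, U) = (U + Y)/(U + (U*Y + 23)) = (U + Y)/(U + (23 + U*Y)) = (U + Y)/(23 + U + U*Y))
S(F(-13), 302)/81616 - 424390/a(75) = ((302 + (-8 - 13))/(23 + 302 + 302*(-8 - 13)))/81616 - 424390/(372 + 62*75) = ((302 - 21)/(23 + 302 + 302*(-21)))*(1/81616) - 424390/(372 + 4650) = (281/(23 + 302 - 6342))*(1/81616) - 424390/5022 = (281/(-6017))*(1/81616) - 424390*1/5022 = -1/6017*281*(1/81616) - 6845/81 = -281/6017*1/81616 - 6845/81 = -281/491083472 - 6845/81 = -3361466388601/39777761232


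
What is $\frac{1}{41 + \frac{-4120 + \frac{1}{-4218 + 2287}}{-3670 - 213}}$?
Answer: $\frac{7498073}{315376714} \approx 0.023775$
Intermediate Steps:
$\frac{1}{41 + \frac{-4120 + \frac{1}{-4218 + 2287}}{-3670 - 213}} = \frac{1}{41 + \frac{-4120 + \frac{1}{-1931}}{-3883}} = \frac{1}{41 + \left(-4120 - \frac{1}{1931}\right) \left(- \frac{1}{3883}\right)} = \frac{1}{41 - - \frac{7955721}{7498073}} = \frac{1}{41 + \frac{7955721}{7498073}} = \frac{1}{\frac{315376714}{7498073}} = \frac{7498073}{315376714}$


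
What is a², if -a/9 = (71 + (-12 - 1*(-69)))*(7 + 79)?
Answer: 9815261184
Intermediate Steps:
a = -99072 (a = -9*(71 + (-12 - 1*(-69)))*(7 + 79) = -9*(71 + (-12 + 69))*86 = -9*(71 + 57)*86 = -1152*86 = -9*11008 = -99072)
a² = (-99072)² = 9815261184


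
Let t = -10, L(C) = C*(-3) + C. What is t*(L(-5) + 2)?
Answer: -120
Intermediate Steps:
L(C) = -2*C (L(C) = -3*C + C = -2*C)
t*(L(-5) + 2) = -10*(-2*(-5) + 2) = -10*(10 + 2) = -10*12 = -120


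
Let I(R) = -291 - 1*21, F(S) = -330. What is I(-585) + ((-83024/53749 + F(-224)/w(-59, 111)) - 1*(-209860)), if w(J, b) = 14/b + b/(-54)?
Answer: 2896931085040/13813493 ≈ 2.0972e+5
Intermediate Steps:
w(J, b) = 14/b - b/54 (w(J, b) = 14/b + b*(-1/54) = 14/b - b/54)
I(R) = -312 (I(R) = -291 - 21 = -312)
I(-585) + ((-83024/53749 + F(-224)/w(-59, 111)) - 1*(-209860)) = -312 + ((-83024/53749 - 330/(14/111 - 1/54*111)) - 1*(-209860)) = -312 + ((-83024*1/53749 - 330/(14*(1/111) - 37/18)) + 209860) = -312 + ((-83024/53749 - 330/(14/111 - 37/18)) + 209860) = -312 + ((-83024/53749 - 330/(-1285/666)) + 209860) = -312 + ((-83024/53749 - 330*(-666/1285)) + 209860) = -312 + ((-83024/53749 + 43956/257) + 209860) = -312 + (2341253876/13813493 + 209860) = -312 + 2901240894856/13813493 = 2896931085040/13813493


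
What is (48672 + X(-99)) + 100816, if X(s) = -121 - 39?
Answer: 149328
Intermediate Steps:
X(s) = -160
(48672 + X(-99)) + 100816 = (48672 - 160) + 100816 = 48512 + 100816 = 149328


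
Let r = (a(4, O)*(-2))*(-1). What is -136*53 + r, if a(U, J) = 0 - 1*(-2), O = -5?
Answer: -7204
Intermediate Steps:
a(U, J) = 2 (a(U, J) = 0 + 2 = 2)
r = 4 (r = (2*(-2))*(-1) = -4*(-1) = 4)
-136*53 + r = -136*53 + 4 = -7208 + 4 = -7204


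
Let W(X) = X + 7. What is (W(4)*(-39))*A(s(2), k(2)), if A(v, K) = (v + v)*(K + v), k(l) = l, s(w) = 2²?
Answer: -20592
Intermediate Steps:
s(w) = 4
W(X) = 7 + X
A(v, K) = 2*v*(K + v) (A(v, K) = (2*v)*(K + v) = 2*v*(K + v))
(W(4)*(-39))*A(s(2), k(2)) = ((7 + 4)*(-39))*(2*4*(2 + 4)) = (11*(-39))*(2*4*6) = -429*48 = -20592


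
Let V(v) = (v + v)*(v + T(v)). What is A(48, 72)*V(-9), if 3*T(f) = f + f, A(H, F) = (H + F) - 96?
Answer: 6480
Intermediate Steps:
A(H, F) = -96 + F + H (A(H, F) = (F + H) - 96 = -96 + F + H)
T(f) = 2*f/3 (T(f) = (f + f)/3 = (2*f)/3 = 2*f/3)
V(v) = 10*v²/3 (V(v) = (v + v)*(v + 2*v/3) = (2*v)*(5*v/3) = 10*v²/3)
A(48, 72)*V(-9) = (-96 + 72 + 48)*((10/3)*(-9)²) = 24*((10/3)*81) = 24*270 = 6480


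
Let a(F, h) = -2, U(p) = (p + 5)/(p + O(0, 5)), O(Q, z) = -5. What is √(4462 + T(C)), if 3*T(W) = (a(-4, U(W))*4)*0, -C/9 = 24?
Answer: √4462 ≈ 66.798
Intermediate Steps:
C = -216 (C = -9*24 = -216)
U(p) = (5 + p)/(-5 + p) (U(p) = (p + 5)/(p - 5) = (5 + p)/(-5 + p))
T(W) = 0 (T(W) = (-2*4*0)/3 = (-8*0)/3 = (⅓)*0 = 0)
√(4462 + T(C)) = √(4462 + 0) = √4462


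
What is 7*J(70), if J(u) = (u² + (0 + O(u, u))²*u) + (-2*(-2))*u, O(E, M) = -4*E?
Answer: 38452260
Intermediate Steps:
J(u) = u² + 4*u + 16*u³ (J(u) = (u² + (0 - 4*u)²*u) + (-2*(-2))*u = (u² + (-4*u)²*u) + 4*u = (u² + (16*u²)*u) + 4*u = (u² + 16*u³) + 4*u = u² + 4*u + 16*u³)
7*J(70) = 7*(70*(4 + 70 + 16*70²)) = 7*(70*(4 + 70 + 16*4900)) = 7*(70*(4 + 70 + 78400)) = 7*(70*78474) = 7*5493180 = 38452260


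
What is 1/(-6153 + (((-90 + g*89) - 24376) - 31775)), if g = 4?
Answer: -1/62038 ≈ -1.6119e-5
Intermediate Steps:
1/(-6153 + (((-90 + g*89) - 24376) - 31775)) = 1/(-6153 + (((-90 + 4*89) - 24376) - 31775)) = 1/(-6153 + (((-90 + 356) - 24376) - 31775)) = 1/(-6153 + ((266 - 24376) - 31775)) = 1/(-6153 + (-24110 - 31775)) = 1/(-6153 - 55885) = 1/(-62038) = -1/62038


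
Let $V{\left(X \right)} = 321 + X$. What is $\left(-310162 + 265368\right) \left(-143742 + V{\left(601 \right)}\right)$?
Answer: $6397479080$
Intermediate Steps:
$\left(-310162 + 265368\right) \left(-143742 + V{\left(601 \right)}\right) = \left(-310162 + 265368\right) \left(-143742 + \left(321 + 601\right)\right) = - 44794 \left(-143742 + 922\right) = \left(-44794\right) \left(-142820\right) = 6397479080$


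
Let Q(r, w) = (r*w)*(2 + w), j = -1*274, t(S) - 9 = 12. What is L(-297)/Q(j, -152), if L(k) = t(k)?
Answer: -7/2082400 ≈ -3.3615e-6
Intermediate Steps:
t(S) = 21 (t(S) = 9 + 12 = 21)
L(k) = 21
j = -274
Q(r, w) = r*w*(2 + w)
L(-297)/Q(j, -152) = 21/((-274*(-152)*(2 - 152))) = 21/((-274*(-152)*(-150))) = 21/(-6247200) = 21*(-1/6247200) = -7/2082400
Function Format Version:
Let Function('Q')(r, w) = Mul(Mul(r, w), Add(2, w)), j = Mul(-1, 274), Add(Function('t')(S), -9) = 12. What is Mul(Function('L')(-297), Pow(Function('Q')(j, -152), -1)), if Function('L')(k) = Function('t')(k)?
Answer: Rational(-7, 2082400) ≈ -3.3615e-6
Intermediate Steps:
Function('t')(S) = 21 (Function('t')(S) = Add(9, 12) = 21)
Function('L')(k) = 21
j = -274
Function('Q')(r, w) = Mul(r, w, Add(2, w))
Mul(Function('L')(-297), Pow(Function('Q')(j, -152), -1)) = Mul(21, Pow(Mul(-274, -152, Add(2, -152)), -1)) = Mul(21, Pow(Mul(-274, -152, -150), -1)) = Mul(21, Pow(-6247200, -1)) = Mul(21, Rational(-1, 6247200)) = Rational(-7, 2082400)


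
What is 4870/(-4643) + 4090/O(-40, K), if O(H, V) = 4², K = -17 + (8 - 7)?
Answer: 9455975/37144 ≈ 254.58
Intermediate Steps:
K = -16 (K = -17 + 1 = -16)
O(H, V) = 16
4870/(-4643) + 4090/O(-40, K) = 4870/(-4643) + 4090/16 = 4870*(-1/4643) + 4090*(1/16) = -4870/4643 + 2045/8 = 9455975/37144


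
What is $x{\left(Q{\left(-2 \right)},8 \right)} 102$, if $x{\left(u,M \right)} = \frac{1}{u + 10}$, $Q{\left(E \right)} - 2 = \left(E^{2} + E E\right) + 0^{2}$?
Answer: $\frac{51}{10} \approx 5.1$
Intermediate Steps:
$Q{\left(E \right)} = 2 + 2 E^{2}$ ($Q{\left(E \right)} = 2 + \left(\left(E^{2} + E E\right) + 0^{2}\right) = 2 + \left(\left(E^{2} + E^{2}\right) + 0\right) = 2 + \left(2 E^{2} + 0\right) = 2 + 2 E^{2}$)
$x{\left(u,M \right)} = \frac{1}{10 + u}$
$x{\left(Q{\left(-2 \right)},8 \right)} 102 = \frac{1}{10 + \left(2 + 2 \left(-2\right)^{2}\right)} 102 = \frac{1}{10 + \left(2 + 2 \cdot 4\right)} 102 = \frac{1}{10 + \left(2 + 8\right)} 102 = \frac{1}{10 + 10} \cdot 102 = \frac{1}{20} \cdot 102 = \frac{51}{10}$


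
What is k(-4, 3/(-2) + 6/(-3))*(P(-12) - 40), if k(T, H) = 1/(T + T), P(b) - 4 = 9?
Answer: 27/8 ≈ 3.3750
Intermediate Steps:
P(b) = 13 (P(b) = 4 + 9 = 13)
k(T, H) = 1/(2*T)
k(-4, 3/(-2) + 6/(-3))*(P(-12) - 40) = ((½)/(-4))*(13 - 40) = ((½)*(-¼))*(-27) = -⅛*(-27) = 27/8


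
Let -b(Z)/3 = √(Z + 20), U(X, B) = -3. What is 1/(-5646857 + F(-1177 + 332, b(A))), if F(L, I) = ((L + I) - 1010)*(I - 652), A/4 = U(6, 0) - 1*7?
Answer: -4437577/19693220939749 - 15042*I*√5/19693220939749 ≈ -2.2534e-7 - 1.7079e-9*I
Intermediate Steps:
A = -40 (A = 4*(-3 - 1*7) = 4*(-3 - 7) = 4*(-10) = -40)
b(Z) = -3*√(20 + Z) (b(Z) = -3*√(Z + 20) = -3*√(20 + Z))
F(L, I) = (-652 + I)*(-1010 + I + L) (F(L, I) = ((I + L) - 1010)*(-652 + I) = (-1010 + I + L)*(-652 + I) = (-652 + I)*(-1010 + I + L))
1/(-5646857 + F(-1177 + 332, b(A))) = 1/(-5646857 + (658520 + (-3*√(20 - 40))² - (-4986)*√(20 - 40) - 652*(-1177 + 332) + (-3*√(20 - 40))*(-1177 + 332))) = 1/(-5646857 + (658520 + (-6*I*√5)² - (-4986)*√(-20) - 652*(-845) - 6*I*√5*(-845))) = 1/(-5646857 + (658520 + (-6*I*√5)² - (-4986)*2*I*√5 + 550940 - 6*I*√5*(-845))) = 1/(-5646857 + (658520 + (-6*I*√5)² - (-9972)*I*√5 + 550940 - 6*I*√5*(-845))) = 1/(-5646857 + (658520 - 180 + 9972*I*√5 + 550940 + 5070*I*√5)) = 1/(-5646857 + (1209280 + 15042*I*√5)) = 1/(-4437577 + 15042*I*√5)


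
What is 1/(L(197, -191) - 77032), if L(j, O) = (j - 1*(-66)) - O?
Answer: -1/76578 ≈ -1.3059e-5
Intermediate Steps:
L(j, O) = 66 + j - O (L(j, O) = (j + 66) - O = (66 + j) - O = 66 + j - O)
1/(L(197, -191) - 77032) = 1/((66 + 197 - 1*(-191)) - 77032) = 1/((66 + 197 + 191) - 77032) = 1/(454 - 77032) = 1/(-76578) = -1/76578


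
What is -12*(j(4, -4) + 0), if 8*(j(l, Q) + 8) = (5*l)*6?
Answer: -84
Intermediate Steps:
j(l, Q) = -8 + 15*l/4 (j(l, Q) = -8 + ((5*l)*6)/8 = -8 + (30*l)/8 = -8 + 15*l/4)
-12*(j(4, -4) + 0) = -12*((-8 + (15/4)*4) + 0) = -12*((-8 + 15) + 0) = -12*(7 + 0) = -12*7 = -84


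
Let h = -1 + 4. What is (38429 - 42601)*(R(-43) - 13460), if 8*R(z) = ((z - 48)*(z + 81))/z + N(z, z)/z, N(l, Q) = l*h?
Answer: 4825599079/86 ≈ 5.6112e+7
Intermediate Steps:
h = 3
N(l, Q) = 3*l (N(l, Q) = l*3 = 3*l)
R(z) = 3/8 + (-48 + z)*(81 + z)/(8*z) (R(z) = (((z - 48)*(z + 81))/z + (3*z)/z)/8 = (((-48 + z)*(81 + z))/z + 3)/8 = ((-48 + z)*(81 + z)/z + 3)/8 = (3 + (-48 + z)*(81 + z)/z)/8 = 3/8 + (-48 + z)*(81 + z)/(8*z))
(38429 - 42601)*(R(-43) - 13460) = (38429 - 42601)*((9/2 - 486/(-43) + (1/8)*(-43)) - 13460) = -4172*((9/2 - 486*(-1/43) - 43/8) - 13460) = -4172*((9/2 + 486/43 - 43/8) - 13460) = -4172*(3587/344 - 13460) = -4172*(-4626653/344) = 4825599079/86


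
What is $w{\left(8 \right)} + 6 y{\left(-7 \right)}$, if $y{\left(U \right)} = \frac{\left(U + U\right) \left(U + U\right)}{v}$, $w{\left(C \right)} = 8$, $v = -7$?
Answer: $-160$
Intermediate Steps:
$y{\left(U \right)} = - \frac{4 U^{2}}{7}$ ($y{\left(U \right)} = \frac{\left(U + U\right) \left(U + U\right)}{-7} = 2 U 2 U \left(- \frac{1}{7}\right) = 4 U^{2} \left(- \frac{1}{7}\right) = - \frac{4 U^{2}}{7}$)
$w{\left(8 \right)} + 6 y{\left(-7 \right)} = 8 + 6 \left(- \frac{4 \left(-7\right)^{2}}{7}\right) = 8 + 6 \left(\left(- \frac{4}{7}\right) 49\right) = 8 + 6 \left(-28\right) = 8 - 168 = -160$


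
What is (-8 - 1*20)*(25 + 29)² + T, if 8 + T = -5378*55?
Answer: -377446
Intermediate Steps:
T = -295798 (T = -8 - 5378*55 = -8 - 295790 = -295798)
(-8 - 1*20)*(25 + 29)² + T = (-8 - 1*20)*(25 + 29)² - 295798 = (-8 - 20)*54² - 295798 = -28*2916 - 295798 = -81648 - 295798 = -377446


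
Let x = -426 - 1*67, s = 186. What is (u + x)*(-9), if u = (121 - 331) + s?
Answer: 4653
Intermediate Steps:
u = -24 (u = (121 - 331) + 186 = -210 + 186 = -24)
x = -493 (x = -426 - 67 = -493)
(u + x)*(-9) = (-24 - 493)*(-9) = -517*(-9) = 4653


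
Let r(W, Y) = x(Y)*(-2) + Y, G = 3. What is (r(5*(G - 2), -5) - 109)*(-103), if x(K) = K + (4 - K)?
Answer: 12566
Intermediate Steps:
x(K) = 4
r(W, Y) = -8 + Y (r(W, Y) = 4*(-2) + Y = -8 + Y)
(r(5*(G - 2), -5) - 109)*(-103) = ((-8 - 5) - 109)*(-103) = (-13 - 109)*(-103) = -122*(-103) = 12566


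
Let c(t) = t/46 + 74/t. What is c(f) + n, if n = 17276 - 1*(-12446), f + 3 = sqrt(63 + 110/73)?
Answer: 692584543/23299 + 31568*sqrt(343757)/1700827 ≈ 29737.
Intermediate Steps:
f = -3 + sqrt(343757)/73 (f = -3 + sqrt(63 + 110/73) = -3 + sqrt(4709/73) = -3 + sqrt(343757)/73 ≈ 5.0316)
c(t) = 74/t + t/46 (c(t) = t*(1/46) + 74/t = t/46 + 74/t = 74/t + t/46)
n = 29722 (n = 17276 + 12446 = 29722)
c(f) + n = (74/(-3 + sqrt(343757)/73) + (-3 + sqrt(343757)/73)/46) + 29722 = (74/(-3 + sqrt(343757)/73) + (-3/46 + sqrt(343757)/3358)) + 29722 = (-3/46 + 74/(-3 + sqrt(343757)/73) + sqrt(343757)/3358) + 29722 = 1367209/46 + 74/(-3 + sqrt(343757)/73) + sqrt(343757)/3358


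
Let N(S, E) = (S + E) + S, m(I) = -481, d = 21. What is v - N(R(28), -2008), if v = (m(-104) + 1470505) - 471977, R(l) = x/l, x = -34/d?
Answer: 147008102/147 ≈ 1.0001e+6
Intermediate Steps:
x = -34/21 ≈ -1.6190
R(l) = -34/(21*l)
N(S, E) = E + 2*S (N(S, E) = (E + S) + S = E + 2*S)
v = 998047 (v = (-481 + 1470505) - 471977 = 1470024 - 471977 = 998047)
v - N(R(28), -2008) = 998047 - (-2008 + 2*(-34/21/28)) = 998047 - (-2008 + 2*(-34/21*1/28)) = 998047 - (-2008 + 2*(-17/294)) = 998047 - (-2008 - 17/147) = 998047 - 1*(-295193/147) = 998047 + 295193/147 = 147008102/147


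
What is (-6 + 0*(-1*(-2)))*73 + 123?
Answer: -315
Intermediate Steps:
(-6 + 0*(-1*(-2)))*73 + 123 = (-6 + 0*2)*73 + 123 = (-6 + 0)*73 + 123 = -6*73 + 123 = -438 + 123 = -315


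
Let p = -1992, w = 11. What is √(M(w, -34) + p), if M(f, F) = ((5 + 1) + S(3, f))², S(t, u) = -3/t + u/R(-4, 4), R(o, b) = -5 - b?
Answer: 2*I*√40049/9 ≈ 44.472*I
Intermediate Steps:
S(t, u) = -3/t - u/9 (S(t, u) = -3/t + u/(-5 - 1*4) = -3/t + u/(-5 - 4) = -3/t + u/(-9) = -3/t + u*(-⅑) = -3/t - u/9)
M(f, F) = (5 - f/9)² (M(f, F) = ((5 + 1) + (-3/3 - f/9))² = (6 + (-3*⅓ - f/9))² = (6 + (-1 - f/9))² = (5 - f/9)²)
√(M(w, -34) + p) = √((-45 + 11)²/81 - 1992) = √((1/81)*(-34)² - 1992) = √((1/81)*1156 - 1992) = √(1156/81 - 1992) = √(-160196/81) = 2*I*√40049/9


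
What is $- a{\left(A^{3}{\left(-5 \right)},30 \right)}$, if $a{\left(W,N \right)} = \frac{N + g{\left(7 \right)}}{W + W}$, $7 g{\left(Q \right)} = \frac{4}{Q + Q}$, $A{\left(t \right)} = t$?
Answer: $\frac{736}{6125} \approx 0.12016$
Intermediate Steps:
$g{\left(Q \right)} = \frac{2}{7 Q}$ ($g{\left(Q \right)} = \frac{4 \frac{1}{Q + Q}}{7} = \frac{4 \frac{1}{2 Q}}{7} = \frac{2 \frac{1}{Q}}{7} = \frac{2}{7 Q}$)
$a{\left(W,N \right)} = \frac{\frac{2}{49} + N}{2 W}$ ($a{\left(W,N \right)} = \frac{N + \frac{2}{7 \cdot 7}}{W + W} = \frac{N + \frac{2}{7} \cdot \frac{1}{7}}{2 W} = \left(N + \frac{2}{49}\right) \frac{1}{2 W} = \left(\frac{2}{49} + N\right) \frac{1}{2 W} = \frac{\frac{2}{49} + N}{2 W}$)
$- a{\left(A^{3}{\left(-5 \right)},30 \right)} = - \frac{2 + 49 \cdot 30}{98 \left(-5\right)^{3}} = - \frac{2 + 1470}{98 \left(-125\right)} = - \frac{\left(-1\right) 1472}{98 \cdot 125} = \left(-1\right) \left(- \frac{736}{6125}\right) = \frac{736}{6125}$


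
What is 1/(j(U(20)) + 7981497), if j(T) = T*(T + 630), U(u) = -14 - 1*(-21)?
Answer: 1/7985956 ≈ 1.2522e-7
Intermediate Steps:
U(u) = 7 (U(u) = -14 + 21 = 7)
j(T) = T*(630 + T)
1/(j(U(20)) + 7981497) = 1/(7*(630 + 7) + 7981497) = 1/(7*637 + 7981497) = 1/(4459 + 7981497) = 1/7985956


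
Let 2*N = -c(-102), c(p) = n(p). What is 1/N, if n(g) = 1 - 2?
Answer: 2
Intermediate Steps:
n(g) = -1
c(p) = -1
N = 1/2 (N = (-1*(-1))/2 = (1/2)*1 = 1/2 ≈ 0.50000)
1/N = 1/(1/2) = 2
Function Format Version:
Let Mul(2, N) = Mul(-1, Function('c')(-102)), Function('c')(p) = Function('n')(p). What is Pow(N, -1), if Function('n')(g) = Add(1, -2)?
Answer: 2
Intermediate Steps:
Function('n')(g) = -1
Function('c')(p) = -1
N = Rational(1, 2) (N = Mul(Rational(1, 2), Mul(-1, -1)) = Mul(Rational(1, 2), 1) = Rational(1, 2) ≈ 0.50000)
Pow(N, -1) = Pow(Rational(1, 2), -1) = 2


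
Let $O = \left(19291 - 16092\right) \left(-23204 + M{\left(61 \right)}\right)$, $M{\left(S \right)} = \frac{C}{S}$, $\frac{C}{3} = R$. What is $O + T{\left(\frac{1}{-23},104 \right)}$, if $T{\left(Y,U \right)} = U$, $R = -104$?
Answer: $- \frac{4528997100}{61} \approx -7.4246 \cdot 10^{7}$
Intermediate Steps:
$C = -312$ ($C = 3 \left(-104\right) = -312$)
$M{\left(S \right)} = - \frac{312}{S}$
$O = - \frac{4529003444}{61}$ ($O = \left(19291 - 16092\right) \left(-23204 - \frac{312}{61}\right) = 3199 \left(-23204 - \frac{312}{61}\right) = 3199 \left(- \frac{1415756}{61}\right) = - \frac{4529003444}{61} \approx -7.4246 \cdot 10^{7}$)
$O + T{\left(\frac{1}{-23},104 \right)} = - \frac{4529003444}{61} + 104 = - \frac{4528997100}{61}$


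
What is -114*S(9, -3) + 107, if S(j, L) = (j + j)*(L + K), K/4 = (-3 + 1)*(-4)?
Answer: -59401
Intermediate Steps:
K = 32 (K = 4*((-3 + 1)*(-4)) = 4*(-2*(-4)) = 4*8 = 32)
S(j, L) = 2*j*(32 + L) (S(j, L) = (j + j)*(L + 32) = (2*j)*(32 + L) = 2*j*(32 + L))
-114*S(9, -3) + 107 = -228*9*(32 - 3) + 107 = -228*9*29 + 107 = -114*522 + 107 = -59508 + 107 = -59401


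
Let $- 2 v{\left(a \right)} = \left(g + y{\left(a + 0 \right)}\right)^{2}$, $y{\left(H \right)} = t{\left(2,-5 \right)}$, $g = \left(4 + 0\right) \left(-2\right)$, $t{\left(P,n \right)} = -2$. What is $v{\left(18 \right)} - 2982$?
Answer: $-3032$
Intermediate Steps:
$g = -8$ ($g = 4 \left(-2\right) = -8$)
$y{\left(H \right)} = -2$
$v{\left(a \right)} = -50$ ($v{\left(a \right)} = - \frac{\left(-8 - 2\right)^{2}}{2} = - \frac{\left(-10\right)^{2}}{2} = \left(- \frac{1}{2}\right) 100 = -50$)
$v{\left(18 \right)} - 2982 = -50 - 2982 = -3032$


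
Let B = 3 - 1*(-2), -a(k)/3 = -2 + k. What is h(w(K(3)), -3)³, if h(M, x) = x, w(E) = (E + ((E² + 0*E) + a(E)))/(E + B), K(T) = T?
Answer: -27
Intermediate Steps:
a(k) = 6 - 3*k (a(k) = -3*(-2 + k) = 6 - 3*k)
B = 5 (B = 3 + 2 = 5)
w(E) = (6 + E² - 2*E)/(5 + E) (w(E) = (E + ((E² + 0*E) + (6 - 3*E)))/(E + 5) = (E + ((E² + 0) + (6 - 3*E)))/(5 + E) = (E + (E² + (6 - 3*E)))/(5 + E) = (E + (6 + E² - 3*E))/(5 + E) = (6 + E² - 2*E)/(5 + E))
h(w(K(3)), -3)³ = (-3)³ = -27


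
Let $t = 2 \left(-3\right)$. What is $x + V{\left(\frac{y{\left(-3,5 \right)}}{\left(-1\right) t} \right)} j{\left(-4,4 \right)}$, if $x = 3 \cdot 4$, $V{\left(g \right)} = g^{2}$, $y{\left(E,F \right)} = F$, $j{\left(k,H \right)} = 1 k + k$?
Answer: $\frac{58}{9} \approx 6.4444$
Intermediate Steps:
$j{\left(k,H \right)} = 2 k$ ($j{\left(k,H \right)} = k + k = 2 k$)
$t = -6$
$x = 12$
$x + V{\left(\frac{y{\left(-3,5 \right)}}{\left(-1\right) t} \right)} j{\left(-4,4 \right)} = 12 + \left(\frac{5}{\left(-1\right) \left(-6\right)}\right)^{2} \cdot 2 \left(-4\right) = 12 + \left(\frac{5}{6}\right)^{2} \left(-8\right) = 12 + \frac{25}{36} \left(-8\right) = 12 - \frac{50}{9} = \frac{58}{9}$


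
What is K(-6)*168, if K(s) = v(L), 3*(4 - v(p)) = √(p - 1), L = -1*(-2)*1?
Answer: 616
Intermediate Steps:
L = 2 (L = 2*1 = 2)
v(p) = 4 - √(-1 + p)/3 (v(p) = 4 - √(p - 1)/3 = 4 - √(-1 + p)/3)
K(s) = 11/3 (K(s) = 4 - √(-1 + 2)/3 = 4 - √1/3 = 4 - ⅓*1 = 4 - ⅓ = 11/3)
K(-6)*168 = (11/3)*168 = 616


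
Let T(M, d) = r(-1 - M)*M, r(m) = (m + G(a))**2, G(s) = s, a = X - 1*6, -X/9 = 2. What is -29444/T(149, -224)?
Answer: -7361/1127781 ≈ -0.0065270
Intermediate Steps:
X = -18 (X = -9*2 = -18)
a = -24 (a = -18 - 1*6 = -18 - 6 = -24)
r(m) = (-24 + m)**2 (r(m) = (m - 24)**2 = (-24 + m)**2)
T(M, d) = M*(-25 - M)**2 (T(M, d) = (-24 + (-1 - M))**2*M = (-25 - M)**2*M = M*(-25 - M)**2)
-29444/T(149, -224) = -29444*1/(149*(25 + 149)**2) = -29444/(149*174**2) = -29444/(149*30276) = -29444/4511124 = -29444*1/4511124 = -7361/1127781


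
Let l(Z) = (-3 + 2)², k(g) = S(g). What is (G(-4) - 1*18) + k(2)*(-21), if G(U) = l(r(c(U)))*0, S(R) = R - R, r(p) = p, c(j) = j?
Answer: -18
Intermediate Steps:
S(R) = 0
k(g) = 0
l(Z) = 1 (l(Z) = (-1)² = 1)
G(U) = 0 (G(U) = 1*0 = 0)
(G(-4) - 1*18) + k(2)*(-21) = (0 - 1*18) + 0*(-21) = (0 - 18) + 0 = -18 + 0 = -18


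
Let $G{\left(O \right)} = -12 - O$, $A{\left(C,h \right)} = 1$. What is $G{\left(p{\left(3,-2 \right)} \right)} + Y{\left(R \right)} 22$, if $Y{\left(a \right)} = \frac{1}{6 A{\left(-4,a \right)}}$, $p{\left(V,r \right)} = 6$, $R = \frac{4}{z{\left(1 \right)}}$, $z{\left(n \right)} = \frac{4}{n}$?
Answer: $- \frac{43}{3} \approx -14.333$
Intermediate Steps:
$R = 1$ ($R = \frac{4}{4 \cdot 1^{-1}} = \frac{4}{4 \cdot 1} = \frac{4}{4} = 4 \cdot \frac{1}{4} = 1$)
$Y{\left(a \right)} = \frac{1}{6}$ ($Y{\left(a \right)} = \frac{1}{6 \cdot 1} = \frac{1}{6}$)
$G{\left(p{\left(3,-2 \right)} \right)} + Y{\left(R \right)} 22 = \left(-12 - 6\right) + \frac{1}{6} \cdot 22 = \left(-12 - 6\right) + \frac{11}{3} = -18 + \frac{11}{3} = - \frac{43}{3}$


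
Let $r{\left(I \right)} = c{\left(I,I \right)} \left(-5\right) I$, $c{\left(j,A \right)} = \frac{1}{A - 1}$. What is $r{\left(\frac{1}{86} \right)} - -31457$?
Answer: $\frac{534770}{17} \approx 31457.0$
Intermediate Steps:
$c{\left(j,A \right)} = \frac{1}{-1 + A}$
$r{\left(I \right)} = - \frac{5 I}{-1 + I}$ ($r{\left(I \right)} = \frac{1}{-1 + I} \left(-5\right) I = - \frac{5}{-1 + I} I = - \frac{5 I}{-1 + I}$)
$r{\left(\frac{1}{86} \right)} - -31457 = - \frac{5}{86 \left(-1 + \frac{1}{86}\right)} - -31457 = \left(-5\right) \frac{1}{86} \frac{1}{-1 + \frac{1}{86}} + 31457 = \left(-5\right) \frac{1}{86} \frac{1}{- \frac{85}{86}} + 31457 = \left(-5\right) \frac{1}{86} \left(- \frac{86}{85}\right) + 31457 = \frac{1}{17} + 31457 = \frac{534770}{17}$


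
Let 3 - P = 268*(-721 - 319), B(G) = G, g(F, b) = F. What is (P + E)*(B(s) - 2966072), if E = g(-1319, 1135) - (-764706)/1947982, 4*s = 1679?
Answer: -3205150991260519653/3895964 ≈ -8.2269e+11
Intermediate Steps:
s = 1679/4 (s = (1/4)*1679 = 1679/4 ≈ 419.75)
P = 278723 (P = 3 - 268*(-721 - 319) = 3 - 268*(-1040) = 3 - 1*(-278720) = 3 + 278720 = 278723)
E = -1284311776/973991 (E = -1319 - (-764706)/1947982 = -1319 - 1*(-382353/973991) = -1319 + 382353/973991 = -1284311776/973991 ≈ -1318.6)
(P + E)*(B(s) - 2966072) = (278723 - 1284311776/973991)*(1679/4 - 2966072) = (270189381717/973991)*(-11862609/4) = -3205150991260519653/3895964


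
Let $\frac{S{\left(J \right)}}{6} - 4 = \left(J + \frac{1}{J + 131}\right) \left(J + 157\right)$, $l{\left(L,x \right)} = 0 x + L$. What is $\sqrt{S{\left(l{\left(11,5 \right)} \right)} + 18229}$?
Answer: $\frac{\sqrt{147943765}}{71} \approx 171.31$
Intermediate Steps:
$l{\left(L,x \right)} = L$ ($l{\left(L,x \right)} = 0 + L = L$)
$S{\left(J \right)} = 24 + 6 \left(157 + J\right) \left(J + \frac{1}{131 + J}\right)$ ($S{\left(J \right)} = 24 + 6 \left(J + \frac{1}{J + 131}\right) \left(J + 157\right) = 24 + 6 \left(J + \frac{1}{131 + J}\right) \left(157 + J\right) = 24 + 6 \left(157 + J\right) \left(J + \frac{1}{131 + J}\right)$)
$\sqrt{S{\left(l{\left(11,5 \right)} \right)} + 18229} = \sqrt{\frac{6 \left(681 + 11^{3} + 288 \cdot 11^{2} + 20572 \cdot 11\right)}{131 + 11} + 18229} = \sqrt{\frac{6 \left(681 + 1331 + 288 \cdot 121 + 226292\right)}{142} + 18229} = \sqrt{6 \cdot \frac{1}{142} \left(681 + 1331 + 34848 + 226292\right) + 18229} = \sqrt{6 \cdot \frac{1}{142} \cdot 263152 + 18229} = \sqrt{\frac{789456}{71} + 18229} = \sqrt{\frac{2083715}{71}} = \frac{\sqrt{147943765}}{71}$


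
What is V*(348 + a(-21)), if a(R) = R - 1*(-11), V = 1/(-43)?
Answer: -338/43 ≈ -7.8605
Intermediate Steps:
V = -1/43 ≈ -0.023256
a(R) = 11 + R (a(R) = R + 11 = 11 + R)
V*(348 + a(-21)) = -(348 + (11 - 21))/43 = -(348 - 10)/43 = -1/43*338 = -338/43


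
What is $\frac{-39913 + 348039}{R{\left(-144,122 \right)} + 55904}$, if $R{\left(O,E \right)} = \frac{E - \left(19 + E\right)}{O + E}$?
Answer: $\frac{968396}{175701} \approx 5.5116$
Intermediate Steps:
$R{\left(O,E \right)} = - \frac{19}{E + O}$
$\frac{-39913 + 348039}{R{\left(-144,122 \right)} + 55904} = \frac{-39913 + 348039}{- \frac{19}{122 - 144} + 55904} = \frac{308126}{- \frac{19}{-22} + 55904} = \frac{308126}{\left(-19\right) \left(- \frac{1}{22}\right) + 55904} = \frac{308126}{\frac{19}{22} + 55904} = \frac{308126}{\frac{1229907}{22}} = 308126 \cdot \frac{22}{1229907} = \frac{968396}{175701}$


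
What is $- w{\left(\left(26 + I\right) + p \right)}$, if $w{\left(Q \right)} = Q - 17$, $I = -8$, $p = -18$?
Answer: $17$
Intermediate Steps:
$w{\left(Q \right)} = -17 + Q$ ($w{\left(Q \right)} = Q - 17 = -17 + Q$)
$- w{\left(\left(26 + I\right) + p \right)} = - (-17 + \left(\left(26 - 8\right) - 18\right)) = - (-17 + \left(18 - 18\right)) = - (-17 + 0) = \left(-1\right) \left(-17\right) = 17$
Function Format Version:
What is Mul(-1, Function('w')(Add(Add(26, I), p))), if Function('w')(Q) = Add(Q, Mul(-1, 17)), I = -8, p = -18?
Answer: 17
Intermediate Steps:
Function('w')(Q) = Add(-17, Q) (Function('w')(Q) = Add(Q, -17) = Add(-17, Q))
Mul(-1, Function('w')(Add(Add(26, I), p))) = Mul(-1, Add(-17, Add(Add(26, -8), -18))) = Mul(-1, Add(-17, Add(18, -18))) = Mul(-1, Add(-17, 0)) = Mul(-1, -17) = 17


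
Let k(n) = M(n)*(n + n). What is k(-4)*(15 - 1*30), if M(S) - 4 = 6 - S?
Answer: 1680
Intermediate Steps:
M(S) = 10 - S (M(S) = 4 + (6 - S) = 10 - S)
k(n) = 2*n*(10 - n) (k(n) = (10 - n)*(n + n) = (10 - n)*(2*n) = 2*n*(10 - n))
k(-4)*(15 - 1*30) = (2*(-4)*(10 - 1*(-4)))*(15 - 1*30) = (2*(-4)*(10 + 4))*(15 - 30) = (2*(-4)*14)*(-15) = -112*(-15) = 1680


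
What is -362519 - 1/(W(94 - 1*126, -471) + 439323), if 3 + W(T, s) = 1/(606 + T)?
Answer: -91416300587013/252169681 ≈ -3.6252e+5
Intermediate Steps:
W(T, s) = -3 + 1/(606 + T)
-362519 - 1/(W(94 - 1*126, -471) + 439323) = -362519 - 1/((-1817 - 3*(94 - 1*126))/(606 + (94 - 1*126)) + 439323) = -362519 - 1/((-1817 - 3*(94 - 126))/(606 + (94 - 126)) + 439323) = -362519 - 1/((-1817 - 3*(-32))/(606 - 32) + 439323) = -362519 - 1/((-1817 + 96)/574 + 439323) = -362519 - 1/((1/574)*(-1721) + 439323) = -362519 - 1/(-1721/574 + 439323) = -362519 - 1/252169681/574 = -362519 - 1*574/252169681 = -362519 - 574/252169681 = -91416300587013/252169681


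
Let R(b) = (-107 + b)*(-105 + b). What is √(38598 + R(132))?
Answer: √39273 ≈ 198.17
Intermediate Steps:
√(38598 + R(132)) = √(38598 + (11235 + 132² - 212*132)) = √(38598 + (11235 + 17424 - 27984)) = √(38598 + 675) = √39273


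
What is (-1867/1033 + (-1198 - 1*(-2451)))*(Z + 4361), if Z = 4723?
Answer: 11740906488/1033 ≈ 1.1366e+7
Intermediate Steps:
(-1867/1033 + (-1198 - 1*(-2451)))*(Z + 4361) = (-1867/1033 + (-1198 - 1*(-2451)))*(4723 + 4361) = (-1867*1/1033 + (-1198 + 2451))*9084 = (-1867/1033 + 1253)*9084 = (1292482/1033)*9084 = 11740906488/1033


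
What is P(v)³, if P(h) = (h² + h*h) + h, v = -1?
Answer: 1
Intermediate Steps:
P(h) = h + 2*h² (P(h) = (h² + h²) + h = 2*h² + h = h + 2*h²)
P(v)³ = (-(1 + 2*(-1)))³ = (-(1 - 2))³ = (-1*(-1))³ = 1³ = 1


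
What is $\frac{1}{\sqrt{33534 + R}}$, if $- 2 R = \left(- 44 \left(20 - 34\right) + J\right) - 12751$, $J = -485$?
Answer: $\frac{\sqrt{9961}}{19922} \approx 0.0050098$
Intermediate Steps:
$R = 6310$ ($R = - \frac{\left(- 44 \left(20 - 34\right) - 485\right) - 12751}{2} = - \frac{\left(\left(-44\right) \left(-14\right) - 485\right) - 12751}{2} = - \frac{\left(616 - 485\right) - 12751}{2} = - \frac{131 - 12751}{2} = \left(- \frac{1}{2}\right) \left(-12620\right) = 6310$)
$\frac{1}{\sqrt{33534 + R}} = \frac{1}{\sqrt{33534 + 6310}} = \frac{1}{\sqrt{39844}} = \frac{1}{2 \sqrt{9961}} = \frac{\sqrt{9961}}{19922}$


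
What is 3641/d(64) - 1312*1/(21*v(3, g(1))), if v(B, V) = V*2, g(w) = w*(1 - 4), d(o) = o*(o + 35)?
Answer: 14767/1344 ≈ 10.987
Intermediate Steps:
d(o) = o*(35 + o)
g(w) = -3*w (g(w) = w*(-3) = -3*w)
v(B, V) = 2*V
3641/d(64) - 1312*1/(21*v(3, g(1))) = 3641/((64*(35 + 64))) - 1312/(21*(2*(-3*1))) = 3641/((64*99)) - 1312/(21*(2*(-3))) = 3641/6336 - 1312/(21*(-6)) = 3641*(1/6336) - 1312/(-126) = 331/576 - 1312*(-1/126) = 331/576 + 656/63 = 14767/1344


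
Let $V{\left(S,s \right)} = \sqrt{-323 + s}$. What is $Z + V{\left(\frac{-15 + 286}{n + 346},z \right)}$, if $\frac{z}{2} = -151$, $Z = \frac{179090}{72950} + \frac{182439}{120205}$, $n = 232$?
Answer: $\frac{4805026}{1209511} + 25 i \approx 3.9727 + 25.0 i$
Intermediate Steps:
$Z = \frac{4805026}{1209511}$ ($Z = 179090 \cdot \frac{1}{72950} + 182439 \cdot \frac{1}{120205} = \frac{17909}{7295} + \frac{6291}{4145} = \frac{4805026}{1209511} \approx 3.9727$)
$z = -302$ ($z = 2 \left(-151\right) = -302$)
$Z + V{\left(\frac{-15 + 286}{n + 346},z \right)} = \frac{4805026}{1209511} + \sqrt{-323 - 302} = \frac{4805026}{1209511} + \sqrt{-625} = \frac{4805026}{1209511} + 25 i$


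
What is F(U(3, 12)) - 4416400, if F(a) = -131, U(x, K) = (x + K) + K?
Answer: -4416531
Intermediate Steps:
U(x, K) = x + 2*K (U(x, K) = (K + x) + K = x + 2*K)
F(U(3, 12)) - 4416400 = -131 - 4416400 = -4416531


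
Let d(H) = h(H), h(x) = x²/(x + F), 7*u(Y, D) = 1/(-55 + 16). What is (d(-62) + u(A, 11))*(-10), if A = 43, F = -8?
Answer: 21418/39 ≈ 549.18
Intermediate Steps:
u(Y, D) = -1/273 (u(Y, D) = 1/(7*(-55 + 16)) = (⅐)/(-39) = (⅐)*(-1/39) = -1/273)
h(x) = x²/(-8 + x) (h(x) = x²/(x - 8) = x²/(-8 + x))
d(H) = H²/(-8 + H)
(d(-62) + u(A, 11))*(-10) = ((-62)²/(-8 - 62) - 1/273)*(-10) = (3844/(-70) - 1/273)*(-10) = (3844*(-1/70) - 1/273)*(-10) = (-1922/35 - 1/273)*(-10) = -10709/195*(-10) = 21418/39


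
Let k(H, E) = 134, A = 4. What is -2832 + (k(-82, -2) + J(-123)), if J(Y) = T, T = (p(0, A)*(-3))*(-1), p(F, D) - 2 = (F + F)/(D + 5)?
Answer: -2692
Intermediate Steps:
p(F, D) = 2 + 2*F/(5 + D) (p(F, D) = 2 + (F + F)/(D + 5) = 2 + (2*F)/(5 + D) = 2 + 2*F/(5 + D))
T = 6 (T = ((2*(5 + 4 + 0)/(5 + 4))*(-3))*(-1) = ((2*9/9)*(-3))*(-1) = ((2*(⅑)*9)*(-3))*(-1) = (2*(-3))*(-1) = -6*(-1) = 6)
J(Y) = 6
-2832 + (k(-82, -2) + J(-123)) = -2832 + (134 + 6) = -2832 + 140 = -2692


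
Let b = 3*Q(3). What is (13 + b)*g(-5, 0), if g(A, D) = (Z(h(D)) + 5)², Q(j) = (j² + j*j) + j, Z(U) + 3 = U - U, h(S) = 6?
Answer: 304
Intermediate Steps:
Z(U) = -3 (Z(U) = -3 + (U - U) = -3 + 0 = -3)
Q(j) = j + 2*j² (Q(j) = (j² + j²) + j = 2*j² + j = j + 2*j²)
b = 63 (b = 3*(3*(1 + 2*3)) = 3*(3*(1 + 6)) = 3*(3*7) = 3*21 = 63)
g(A, D) = 4 (g(A, D) = (-3 + 5)² = 2² = 4)
(13 + b)*g(-5, 0) = (13 + 63)*4 = 76*4 = 304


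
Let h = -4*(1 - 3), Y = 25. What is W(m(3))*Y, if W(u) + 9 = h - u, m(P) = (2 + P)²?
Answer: -650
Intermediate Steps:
h = 8 (h = -4*(-2) = 8)
W(u) = -1 - u (W(u) = -9 + (8 - u) = -1 - u)
W(m(3))*Y = (-1 - (2 + 3)²)*25 = (-1 - 1*5²)*25 = (-1 - 1*25)*25 = (-1 - 25)*25 = -26*25 = -650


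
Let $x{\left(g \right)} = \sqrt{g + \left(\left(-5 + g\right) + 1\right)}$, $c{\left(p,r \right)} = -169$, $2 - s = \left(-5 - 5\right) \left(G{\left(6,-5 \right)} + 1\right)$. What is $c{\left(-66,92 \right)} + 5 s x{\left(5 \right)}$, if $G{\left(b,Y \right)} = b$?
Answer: $-169 + 360 \sqrt{6} \approx 712.82$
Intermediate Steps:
$s = 72$ ($s = 2 - \left(-5 - 5\right) \left(6 + 1\right) = 2 - \left(-10\right) 7 = 2 - -70 = 2 + 70 = 72$)
$x{\left(g \right)} = \sqrt{-4 + 2 g}$ ($x{\left(g \right)} = \sqrt{g + \left(-4 + g\right)} = \sqrt{-4 + 2 g}$)
$c{\left(-66,92 \right)} + 5 s x{\left(5 \right)} = -169 + 5 \cdot 72 \sqrt{-4 + 2 \cdot 5} = -169 + 360 \sqrt{-4 + 10} = -169 + 360 \sqrt{6}$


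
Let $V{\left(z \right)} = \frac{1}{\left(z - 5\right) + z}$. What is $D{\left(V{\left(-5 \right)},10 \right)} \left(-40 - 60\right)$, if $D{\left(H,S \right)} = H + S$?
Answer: $- \frac{2980}{3} \approx -993.33$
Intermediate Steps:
$V{\left(z \right)} = \frac{1}{-5 + 2 z}$ ($V{\left(z \right)} = \frac{1}{\left(z - 5\right) + z} = \frac{1}{\left(-5 + z\right) + z} = \frac{1}{-5 + 2 z}$)
$D{\left(V{\left(-5 \right)},10 \right)} \left(-40 - 60\right) = \left(\frac{1}{-5 + 2 \left(-5\right)} + 10\right) \left(-40 - 60\right) = \left(\frac{1}{-5 - 10} + 10\right) \left(-100\right) = \left(\frac{1}{-15} + 10\right) \left(-100\right) = \left(- \frac{1}{15} + 10\right) \left(-100\right) = \frac{149}{15} \left(-100\right) = - \frac{2980}{3}$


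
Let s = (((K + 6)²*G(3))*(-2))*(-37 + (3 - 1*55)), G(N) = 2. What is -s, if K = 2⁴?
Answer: -172304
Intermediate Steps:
K = 16
s = 172304 (s = (((16 + 6)²*2)*(-2))*(-37 + (3 - 1*55)) = ((22²*2)*(-2))*(-37 + (3 - 55)) = ((484*2)*(-2))*(-37 - 52) = (968*(-2))*(-89) = -1936*(-89) = 172304)
-s = -1*172304 = -172304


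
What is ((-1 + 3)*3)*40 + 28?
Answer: 268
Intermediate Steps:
((-1 + 3)*3)*40 + 28 = (2*3)*40 + 28 = 6*40 + 28 = 240 + 28 = 268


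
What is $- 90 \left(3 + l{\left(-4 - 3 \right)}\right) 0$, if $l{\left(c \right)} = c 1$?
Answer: $0$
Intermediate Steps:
$l{\left(c \right)} = c$
$- 90 \left(3 + l{\left(-4 - 3 \right)}\right) 0 = - 90 \left(3 - 7\right) 0 = - 90 \left(\left(-4\right) 0\right) = \left(-90\right) 0 = 0$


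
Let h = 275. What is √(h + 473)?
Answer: 2*√187 ≈ 27.350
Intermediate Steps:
√(h + 473) = √(275 + 473) = √748 = 2*√187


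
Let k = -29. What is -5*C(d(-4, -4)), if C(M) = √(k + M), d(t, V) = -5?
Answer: -5*I*√34 ≈ -29.155*I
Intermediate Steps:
C(M) = √(-29 + M)
-5*C(d(-4, -4)) = -5*√(-29 - 5) = -5*I*√34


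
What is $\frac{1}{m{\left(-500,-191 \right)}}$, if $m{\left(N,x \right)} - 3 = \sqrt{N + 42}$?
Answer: $\frac{3}{467} - \frac{i \sqrt{458}}{467} \approx 0.006424 - 0.045826 i$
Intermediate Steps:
$m{\left(N,x \right)} = 3 + \sqrt{42 + N}$ ($m{\left(N,x \right)} = 3 + \sqrt{N + 42} = 3 + \sqrt{42 + N}$)
$\frac{1}{m{\left(-500,-191 \right)}} = \frac{1}{3 + \sqrt{42 - 500}} = \frac{1}{3 + \sqrt{-458}} = \frac{1}{3 + i \sqrt{458}}$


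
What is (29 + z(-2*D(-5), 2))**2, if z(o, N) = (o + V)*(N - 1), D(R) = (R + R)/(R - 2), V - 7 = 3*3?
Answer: 87025/49 ≈ 1776.0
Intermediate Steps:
V = 16 (V = 7 + 3*3 = 7 + 9 = 16)
D(R) = 2*R/(-2 + R) (D(R) = (2*R)/(-2 + R) = 2*R/(-2 + R))
z(o, N) = (-1 + N)*(16 + o) (z(o, N) = (o + 16)*(N - 1) = (16 + o)*(-1 + N) = (-1 + N)*(16 + o))
(29 + z(-2*D(-5), 2))**2 = (29 + (-16 - (-2)*2*(-5)/(-2 - 5) + 16*2 + 2*(-4*(-5)/(-2 - 5))))**2 = (29 + (-16 - (-2)*2*(-5)/(-7) + 32 + 2*(-4*(-5)/(-7))))**2 = (29 + (-16 - (-2)*2*(-5)*(-1/7) + 32 + 2*(-4*(-5)*(-1)/7)))**2 = (29 + (-16 - (-2)*10/7 + 32 + 2*(-2*10/7)))**2 = (29 + (-16 - 1*(-20/7) + 32 + 2*(-20/7)))**2 = (29 + (-16 + 20/7 + 32 - 40/7))**2 = (29 + 92/7)**2 = (295/7)**2 = 87025/49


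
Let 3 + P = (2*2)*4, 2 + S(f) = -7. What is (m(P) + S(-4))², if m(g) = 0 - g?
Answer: 484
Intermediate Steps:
S(f) = -9 (S(f) = -2 - 7 = -9)
P = 13 (P = -3 + (2*2)*4 = -3 + 4*4 = -3 + 16 = 13)
m(g) = -g
(m(P) + S(-4))² = (-1*13 - 9)² = (-13 - 9)² = (-22)² = 484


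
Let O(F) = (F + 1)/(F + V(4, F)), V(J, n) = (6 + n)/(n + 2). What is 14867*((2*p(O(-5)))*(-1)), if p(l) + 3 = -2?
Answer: 148670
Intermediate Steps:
V(J, n) = (6 + n)/(2 + n)
O(F) = (1 + F)/(F + (6 + F)/(2 + F)) (O(F) = (F + 1)/(F + (6 + F)/(2 + F)) = (1 + F)/(F + (6 + F)/(2 + F)))
p(l) = -5 (p(l) = -3 - 2 = -5)
14867*((2*p(O(-5)))*(-1)) = 14867*((2*(-5))*(-1)) = 14867*(-10*(-1)) = 14867*10 = 148670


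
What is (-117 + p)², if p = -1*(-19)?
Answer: 9604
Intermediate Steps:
p = 19
(-117 + p)² = (-117 + 19)² = (-98)² = 9604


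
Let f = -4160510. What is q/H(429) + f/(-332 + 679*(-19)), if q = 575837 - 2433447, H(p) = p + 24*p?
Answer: 40484276/286715 ≈ 141.20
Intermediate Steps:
H(p) = 25*p
q = -1857610
q/H(429) + f/(-332 + 679*(-19)) = -1857610/(25*429) - 4160510/(-332 + 679*(-19)) = -1857610/10725 - 4160510/(-332 - 12901) = -1857610*1/10725 - 4160510/(-13233) = -371522/2145 - 4160510*(-1/13233) = -371522/2145 + 4160510/13233 = 40484276/286715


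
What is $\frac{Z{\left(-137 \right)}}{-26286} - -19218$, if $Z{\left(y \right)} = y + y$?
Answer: $\frac{252582311}{13143} \approx 19218.0$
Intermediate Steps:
$Z{\left(y \right)} = 2 y$
$\frac{Z{\left(-137 \right)}}{-26286} - -19218 = \frac{2 \left(-137\right)}{-26286} - -19218 = \left(-274\right) \left(- \frac{1}{26286}\right) + 19218 = \frac{137}{13143} + 19218 = \frac{252582311}{13143}$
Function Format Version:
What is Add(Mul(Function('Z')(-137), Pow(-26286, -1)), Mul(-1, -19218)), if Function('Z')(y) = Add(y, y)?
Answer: Rational(252582311, 13143) ≈ 19218.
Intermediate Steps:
Function('Z')(y) = Mul(2, y)
Add(Mul(Function('Z')(-137), Pow(-26286, -1)), Mul(-1, -19218)) = Add(Mul(Mul(2, -137), Pow(-26286, -1)), Mul(-1, -19218)) = Add(Mul(-274, Rational(-1, 26286)), 19218) = Add(Rational(137, 13143), 19218) = Rational(252582311, 13143)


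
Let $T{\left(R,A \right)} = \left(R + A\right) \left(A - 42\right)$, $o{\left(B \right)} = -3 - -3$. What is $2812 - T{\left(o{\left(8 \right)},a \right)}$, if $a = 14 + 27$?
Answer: $2853$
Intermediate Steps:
$o{\left(B \right)} = 0$ ($o{\left(B \right)} = -3 + 3 = 0$)
$a = 41$
$T{\left(R,A \right)} = \left(-42 + A\right) \left(A + R\right)$ ($T{\left(R,A \right)} = \left(A + R\right) \left(-42 + A\right) = \left(-42 + A\right) \left(A + R\right)$)
$2812 - T{\left(o{\left(8 \right)},a \right)} = 2812 - \left(41^{2} - 1722 - 0 + 41 \cdot 0\right) = 2812 - \left(1681 - 1722 + 0 + 0\right) = 2812 - -41 = 2812 + 41 = 2853$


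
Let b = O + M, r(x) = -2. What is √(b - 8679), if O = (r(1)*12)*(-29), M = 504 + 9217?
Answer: √1738 ≈ 41.689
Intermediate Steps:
M = 9721
O = 696 (O = -2*12*(-29) = -24*(-29) = 696)
b = 10417 (b = 696 + 9721 = 10417)
√(b - 8679) = √(10417 - 8679) = √1738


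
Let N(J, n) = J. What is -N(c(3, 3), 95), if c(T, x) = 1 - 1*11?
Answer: 10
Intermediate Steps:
c(T, x) = -10 (c(T, x) = 1 - 11 = -10)
-N(c(3, 3), 95) = -1*(-10) = 10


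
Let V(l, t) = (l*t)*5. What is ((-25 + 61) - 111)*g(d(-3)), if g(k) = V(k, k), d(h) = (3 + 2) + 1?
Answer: -13500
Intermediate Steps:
d(h) = 6 (d(h) = 5 + 1 = 6)
V(l, t) = 5*l*t
g(k) = 5*k² (g(k) = 5*k*k = 5*k²)
((-25 + 61) - 111)*g(d(-3)) = ((-25 + 61) - 111)*(5*6²) = (36 - 111)*(5*36) = -75*180 = -13500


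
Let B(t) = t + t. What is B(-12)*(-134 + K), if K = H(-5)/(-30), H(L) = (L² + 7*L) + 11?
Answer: 16084/5 ≈ 3216.8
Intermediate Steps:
B(t) = 2*t
H(L) = 11 + L² + 7*L
K = -1/30 (K = (11 + (-5)² + 7*(-5))/(-30) = (11 + 25 - 35)*(-1/30) = 1*(-1/30) = -1/30 ≈ -0.033333)
B(-12)*(-134 + K) = (2*(-12))*(-134 - 1/30) = -24*(-4021/30) = 16084/5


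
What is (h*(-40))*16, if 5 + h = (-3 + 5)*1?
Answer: 1920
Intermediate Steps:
h = -3 (h = -5 + (-3 + 5)*1 = -5 + 2*1 = -5 + 2 = -3)
(h*(-40))*16 = -3*(-40)*16 = 120*16 = 1920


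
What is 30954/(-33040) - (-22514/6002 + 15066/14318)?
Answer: 89336823251/50702615240 ≈ 1.7620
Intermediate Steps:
30954/(-33040) - (-22514/6002 + 15066/14318) = 30954*(-1/33040) - (-22514*1/6002 + 15066*(1/14318)) = -2211/2360 - (-11257/3001 + 7533/7159) = -2211/2360 - 1*(-57982330/21484159) = -2211/2360 + 57982330/21484159 = 89336823251/50702615240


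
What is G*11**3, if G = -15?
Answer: -19965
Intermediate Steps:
G*11**3 = -15*11**3 = -15*1331 = -19965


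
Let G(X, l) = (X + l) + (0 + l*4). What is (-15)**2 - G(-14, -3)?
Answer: 254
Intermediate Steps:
G(X, l) = X + 5*l (G(X, l) = (X + l) + (0 + 4*l) = (X + l) + 4*l = X + 5*l)
(-15)**2 - G(-14, -3) = (-15)**2 - (-14 + 5*(-3)) = 225 - (-14 - 15) = 225 - 1*(-29) = 225 + 29 = 254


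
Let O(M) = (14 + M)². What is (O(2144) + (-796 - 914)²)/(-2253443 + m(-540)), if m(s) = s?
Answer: -7581064/2253983 ≈ -3.3634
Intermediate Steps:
(O(2144) + (-796 - 914)²)/(-2253443 + m(-540)) = ((14 + 2144)² + (-796 - 914)²)/(-2253443 - 540) = (2158² + (-1710)²)/(-2253983) = (4656964 + 2924100)*(-1/2253983) = 7581064*(-1/2253983) = -7581064/2253983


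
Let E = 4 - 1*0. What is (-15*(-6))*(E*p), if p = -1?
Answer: -360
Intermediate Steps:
E = 4 (E = 4 + 0 = 4)
(-15*(-6))*(E*p) = (-15*(-6))*(4*(-1)) = 90*(-4) = -360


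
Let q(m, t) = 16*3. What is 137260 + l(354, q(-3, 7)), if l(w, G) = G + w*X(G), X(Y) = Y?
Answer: 154300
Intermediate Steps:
q(m, t) = 48
l(w, G) = G + G*w (l(w, G) = G + w*G = G + G*w)
137260 + l(354, q(-3, 7)) = 137260 + 48*(1 + 354) = 137260 + 48*355 = 137260 + 17040 = 154300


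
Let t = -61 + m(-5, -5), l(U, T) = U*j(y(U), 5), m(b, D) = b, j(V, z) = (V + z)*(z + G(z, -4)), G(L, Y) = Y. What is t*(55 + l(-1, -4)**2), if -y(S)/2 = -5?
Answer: -18480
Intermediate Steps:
y(S) = 10 (y(S) = -2*(-5) = 10)
j(V, z) = (-4 + z)*(V + z) (j(V, z) = (V + z)*(z - 4) = (V + z)*(-4 + z) = (-4 + z)*(V + z))
l(U, T) = 15*U (l(U, T) = U*(5**2 - 4*10 - 4*5 + 10*5) = U*(25 - 40 - 20 + 50) = U*15 = 15*U)
t = -66 (t = -61 - 5 = -66)
t*(55 + l(-1, -4)**2) = -66*(55 + (15*(-1))**2) = -66*(55 + (-15)**2) = -66*(55 + 225) = -66*280 = -18480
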